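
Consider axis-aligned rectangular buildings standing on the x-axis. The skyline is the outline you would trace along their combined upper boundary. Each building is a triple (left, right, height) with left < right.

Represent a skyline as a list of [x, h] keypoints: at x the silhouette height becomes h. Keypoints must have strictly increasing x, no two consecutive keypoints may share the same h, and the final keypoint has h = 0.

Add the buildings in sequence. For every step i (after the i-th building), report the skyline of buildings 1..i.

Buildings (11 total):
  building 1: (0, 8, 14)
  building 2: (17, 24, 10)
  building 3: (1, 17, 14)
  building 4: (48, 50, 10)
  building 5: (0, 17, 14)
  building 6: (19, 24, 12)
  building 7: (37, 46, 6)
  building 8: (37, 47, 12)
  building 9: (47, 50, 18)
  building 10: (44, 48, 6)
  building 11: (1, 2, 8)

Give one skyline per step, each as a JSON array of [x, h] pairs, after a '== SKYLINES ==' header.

== SKYLINES ==
[[0,14],[8,0]]
[[0,14],[8,0],[17,10],[24,0]]
[[0,14],[17,10],[24,0]]
[[0,14],[17,10],[24,0],[48,10],[50,0]]
[[0,14],[17,10],[24,0],[48,10],[50,0]]
[[0,14],[17,10],[19,12],[24,0],[48,10],[50,0]]
[[0,14],[17,10],[19,12],[24,0],[37,6],[46,0],[48,10],[50,0]]
[[0,14],[17,10],[19,12],[24,0],[37,12],[47,0],[48,10],[50,0]]
[[0,14],[17,10],[19,12],[24,0],[37,12],[47,18],[50,0]]
[[0,14],[17,10],[19,12],[24,0],[37,12],[47,18],[50,0]]
[[0,14],[17,10],[19,12],[24,0],[37,12],[47,18],[50,0]]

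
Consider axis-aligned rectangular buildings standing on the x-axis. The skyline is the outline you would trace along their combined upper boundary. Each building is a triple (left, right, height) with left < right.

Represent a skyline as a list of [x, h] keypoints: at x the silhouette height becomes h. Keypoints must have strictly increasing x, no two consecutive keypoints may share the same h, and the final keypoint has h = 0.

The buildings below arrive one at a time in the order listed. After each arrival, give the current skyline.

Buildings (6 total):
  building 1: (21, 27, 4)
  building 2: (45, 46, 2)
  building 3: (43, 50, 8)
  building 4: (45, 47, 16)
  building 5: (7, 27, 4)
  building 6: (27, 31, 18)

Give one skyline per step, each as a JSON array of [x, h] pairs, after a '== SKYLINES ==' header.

== SKYLINES ==
[[21,4],[27,0]]
[[21,4],[27,0],[45,2],[46,0]]
[[21,4],[27,0],[43,8],[50,0]]
[[21,4],[27,0],[43,8],[45,16],[47,8],[50,0]]
[[7,4],[27,0],[43,8],[45,16],[47,8],[50,0]]
[[7,4],[27,18],[31,0],[43,8],[45,16],[47,8],[50,0]]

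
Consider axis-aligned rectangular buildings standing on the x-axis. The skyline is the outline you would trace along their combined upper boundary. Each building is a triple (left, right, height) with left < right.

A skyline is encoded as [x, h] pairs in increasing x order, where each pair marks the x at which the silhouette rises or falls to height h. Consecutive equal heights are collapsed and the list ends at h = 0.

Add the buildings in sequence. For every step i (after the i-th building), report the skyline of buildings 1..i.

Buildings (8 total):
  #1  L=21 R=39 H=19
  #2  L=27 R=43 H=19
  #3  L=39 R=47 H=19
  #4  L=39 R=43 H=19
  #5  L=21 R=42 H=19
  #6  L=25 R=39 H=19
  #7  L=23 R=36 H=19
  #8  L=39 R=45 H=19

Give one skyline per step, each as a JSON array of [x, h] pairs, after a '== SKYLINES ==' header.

== SKYLINES ==
[[21,19],[39,0]]
[[21,19],[43,0]]
[[21,19],[47,0]]
[[21,19],[47,0]]
[[21,19],[47,0]]
[[21,19],[47,0]]
[[21,19],[47,0]]
[[21,19],[47,0]]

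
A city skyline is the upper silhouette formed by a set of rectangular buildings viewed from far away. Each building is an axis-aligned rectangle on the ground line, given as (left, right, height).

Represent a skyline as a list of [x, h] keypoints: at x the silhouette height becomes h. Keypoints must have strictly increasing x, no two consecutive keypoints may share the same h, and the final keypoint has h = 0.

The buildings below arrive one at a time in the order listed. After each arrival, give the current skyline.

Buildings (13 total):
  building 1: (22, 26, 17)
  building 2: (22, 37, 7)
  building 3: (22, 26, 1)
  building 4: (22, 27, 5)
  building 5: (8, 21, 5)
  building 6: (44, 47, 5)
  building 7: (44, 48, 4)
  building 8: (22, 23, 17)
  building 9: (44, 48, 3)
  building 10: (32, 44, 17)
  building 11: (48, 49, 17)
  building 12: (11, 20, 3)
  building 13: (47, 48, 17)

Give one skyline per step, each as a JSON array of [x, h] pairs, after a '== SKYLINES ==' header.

== SKYLINES ==
[[22,17],[26,0]]
[[22,17],[26,7],[37,0]]
[[22,17],[26,7],[37,0]]
[[22,17],[26,7],[37,0]]
[[8,5],[21,0],[22,17],[26,7],[37,0]]
[[8,5],[21,0],[22,17],[26,7],[37,0],[44,5],[47,0]]
[[8,5],[21,0],[22,17],[26,7],[37,0],[44,5],[47,4],[48,0]]
[[8,5],[21,0],[22,17],[26,7],[37,0],[44,5],[47,4],[48,0]]
[[8,5],[21,0],[22,17],[26,7],[37,0],[44,5],[47,4],[48,0]]
[[8,5],[21,0],[22,17],[26,7],[32,17],[44,5],[47,4],[48,0]]
[[8,5],[21,0],[22,17],[26,7],[32,17],[44,5],[47,4],[48,17],[49,0]]
[[8,5],[21,0],[22,17],[26,7],[32,17],[44,5],[47,4],[48,17],[49,0]]
[[8,5],[21,0],[22,17],[26,7],[32,17],[44,5],[47,17],[49,0]]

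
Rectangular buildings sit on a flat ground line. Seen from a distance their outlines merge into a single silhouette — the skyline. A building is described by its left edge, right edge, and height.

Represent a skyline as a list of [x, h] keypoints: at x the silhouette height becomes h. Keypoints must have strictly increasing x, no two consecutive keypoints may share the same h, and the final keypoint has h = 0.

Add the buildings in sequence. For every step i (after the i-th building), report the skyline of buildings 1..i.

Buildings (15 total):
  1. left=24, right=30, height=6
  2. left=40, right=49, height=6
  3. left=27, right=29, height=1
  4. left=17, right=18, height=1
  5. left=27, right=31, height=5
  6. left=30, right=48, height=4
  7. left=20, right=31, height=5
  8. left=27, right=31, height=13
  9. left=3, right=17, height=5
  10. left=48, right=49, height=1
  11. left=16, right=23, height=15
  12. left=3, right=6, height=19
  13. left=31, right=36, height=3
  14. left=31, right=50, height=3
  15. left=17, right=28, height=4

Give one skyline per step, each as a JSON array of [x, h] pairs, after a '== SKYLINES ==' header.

== SKYLINES ==
[[24,6],[30,0]]
[[24,6],[30,0],[40,6],[49,0]]
[[24,6],[30,0],[40,6],[49,0]]
[[17,1],[18,0],[24,6],[30,0],[40,6],[49,0]]
[[17,1],[18,0],[24,6],[30,5],[31,0],[40,6],[49,0]]
[[17,1],[18,0],[24,6],[30,5],[31,4],[40,6],[49,0]]
[[17,1],[18,0],[20,5],[24,6],[30,5],[31,4],[40,6],[49,0]]
[[17,1],[18,0],[20,5],[24,6],[27,13],[31,4],[40,6],[49,0]]
[[3,5],[17,1],[18,0],[20,5],[24,6],[27,13],[31,4],[40,6],[49,0]]
[[3,5],[17,1],[18,0],[20,5],[24,6],[27,13],[31,4],[40,6],[49,0]]
[[3,5],[16,15],[23,5],[24,6],[27,13],[31,4],[40,6],[49,0]]
[[3,19],[6,5],[16,15],[23,5],[24,6],[27,13],[31,4],[40,6],[49,0]]
[[3,19],[6,5],[16,15],[23,5],[24,6],[27,13],[31,4],[40,6],[49,0]]
[[3,19],[6,5],[16,15],[23,5],[24,6],[27,13],[31,4],[40,6],[49,3],[50,0]]
[[3,19],[6,5],[16,15],[23,5],[24,6],[27,13],[31,4],[40,6],[49,3],[50,0]]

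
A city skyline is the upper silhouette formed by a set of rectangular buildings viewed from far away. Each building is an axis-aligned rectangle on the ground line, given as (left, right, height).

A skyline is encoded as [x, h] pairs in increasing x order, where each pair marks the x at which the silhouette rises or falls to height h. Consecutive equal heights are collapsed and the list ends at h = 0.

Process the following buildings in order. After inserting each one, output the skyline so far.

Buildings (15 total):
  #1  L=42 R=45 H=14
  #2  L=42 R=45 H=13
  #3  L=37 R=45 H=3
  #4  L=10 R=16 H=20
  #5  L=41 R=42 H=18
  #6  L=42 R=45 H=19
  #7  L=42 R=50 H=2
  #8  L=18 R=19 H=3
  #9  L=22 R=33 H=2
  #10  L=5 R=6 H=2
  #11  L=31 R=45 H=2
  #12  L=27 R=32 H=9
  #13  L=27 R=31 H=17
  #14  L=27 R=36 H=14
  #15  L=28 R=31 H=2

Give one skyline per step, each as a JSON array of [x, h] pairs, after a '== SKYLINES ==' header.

== SKYLINES ==
[[42,14],[45,0]]
[[42,14],[45,0]]
[[37,3],[42,14],[45,0]]
[[10,20],[16,0],[37,3],[42,14],[45,0]]
[[10,20],[16,0],[37,3],[41,18],[42,14],[45,0]]
[[10,20],[16,0],[37,3],[41,18],[42,19],[45,0]]
[[10,20],[16,0],[37,3],[41,18],[42,19],[45,2],[50,0]]
[[10,20],[16,0],[18,3],[19,0],[37,3],[41,18],[42,19],[45,2],[50,0]]
[[10,20],[16,0],[18,3],[19,0],[22,2],[33,0],[37,3],[41,18],[42,19],[45,2],[50,0]]
[[5,2],[6,0],[10,20],[16,0],[18,3],[19,0],[22,2],[33,0],[37,3],[41,18],[42,19],[45,2],[50,0]]
[[5,2],[6,0],[10,20],[16,0],[18,3],[19,0],[22,2],[37,3],[41,18],[42,19],[45,2],[50,0]]
[[5,2],[6,0],[10,20],[16,0],[18,3],[19,0],[22,2],[27,9],[32,2],[37,3],[41,18],[42,19],[45,2],[50,0]]
[[5,2],[6,0],[10,20],[16,0],[18,3],[19,0],[22,2],[27,17],[31,9],[32,2],[37,3],[41,18],[42,19],[45,2],[50,0]]
[[5,2],[6,0],[10,20],[16,0],[18,3],[19,0],[22,2],[27,17],[31,14],[36,2],[37,3],[41,18],[42,19],[45,2],[50,0]]
[[5,2],[6,0],[10,20],[16,0],[18,3],[19,0],[22,2],[27,17],[31,14],[36,2],[37,3],[41,18],[42,19],[45,2],[50,0]]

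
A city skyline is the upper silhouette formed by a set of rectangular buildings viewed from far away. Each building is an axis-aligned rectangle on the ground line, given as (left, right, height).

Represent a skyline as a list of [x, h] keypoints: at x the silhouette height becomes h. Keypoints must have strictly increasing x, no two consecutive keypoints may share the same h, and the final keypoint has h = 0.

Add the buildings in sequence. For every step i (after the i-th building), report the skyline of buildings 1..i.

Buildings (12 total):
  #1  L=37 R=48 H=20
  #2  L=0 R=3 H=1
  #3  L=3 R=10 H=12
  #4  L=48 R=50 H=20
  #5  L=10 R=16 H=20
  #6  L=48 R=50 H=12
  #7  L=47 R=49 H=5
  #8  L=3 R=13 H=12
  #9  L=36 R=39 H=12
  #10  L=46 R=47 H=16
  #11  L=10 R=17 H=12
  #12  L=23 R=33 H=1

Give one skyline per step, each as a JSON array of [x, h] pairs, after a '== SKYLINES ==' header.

== SKYLINES ==
[[37,20],[48,0]]
[[0,1],[3,0],[37,20],[48,0]]
[[0,1],[3,12],[10,0],[37,20],[48,0]]
[[0,1],[3,12],[10,0],[37,20],[50,0]]
[[0,1],[3,12],[10,20],[16,0],[37,20],[50,0]]
[[0,1],[3,12],[10,20],[16,0],[37,20],[50,0]]
[[0,1],[3,12],[10,20],[16,0],[37,20],[50,0]]
[[0,1],[3,12],[10,20],[16,0],[37,20],[50,0]]
[[0,1],[3,12],[10,20],[16,0],[36,12],[37,20],[50,0]]
[[0,1],[3,12],[10,20],[16,0],[36,12],[37,20],[50,0]]
[[0,1],[3,12],[10,20],[16,12],[17,0],[36,12],[37,20],[50,0]]
[[0,1],[3,12],[10,20],[16,12],[17,0],[23,1],[33,0],[36,12],[37,20],[50,0]]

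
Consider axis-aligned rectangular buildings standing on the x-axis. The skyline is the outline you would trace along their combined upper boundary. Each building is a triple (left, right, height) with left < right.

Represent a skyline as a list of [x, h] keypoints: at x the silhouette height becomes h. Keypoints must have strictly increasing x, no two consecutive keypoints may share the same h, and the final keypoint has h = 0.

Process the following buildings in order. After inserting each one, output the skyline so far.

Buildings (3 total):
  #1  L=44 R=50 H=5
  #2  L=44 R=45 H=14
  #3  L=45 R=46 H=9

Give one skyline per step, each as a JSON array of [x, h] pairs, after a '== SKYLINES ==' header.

== SKYLINES ==
[[44,5],[50,0]]
[[44,14],[45,5],[50,0]]
[[44,14],[45,9],[46,5],[50,0]]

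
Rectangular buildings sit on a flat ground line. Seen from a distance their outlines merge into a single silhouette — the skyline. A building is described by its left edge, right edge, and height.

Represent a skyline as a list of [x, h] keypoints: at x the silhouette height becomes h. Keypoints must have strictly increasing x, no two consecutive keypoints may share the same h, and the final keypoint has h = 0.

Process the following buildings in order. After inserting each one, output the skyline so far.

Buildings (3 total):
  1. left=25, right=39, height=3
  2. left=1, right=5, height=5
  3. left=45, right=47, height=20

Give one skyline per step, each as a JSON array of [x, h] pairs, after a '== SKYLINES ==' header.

== SKYLINES ==
[[25,3],[39,0]]
[[1,5],[5,0],[25,3],[39,0]]
[[1,5],[5,0],[25,3],[39,0],[45,20],[47,0]]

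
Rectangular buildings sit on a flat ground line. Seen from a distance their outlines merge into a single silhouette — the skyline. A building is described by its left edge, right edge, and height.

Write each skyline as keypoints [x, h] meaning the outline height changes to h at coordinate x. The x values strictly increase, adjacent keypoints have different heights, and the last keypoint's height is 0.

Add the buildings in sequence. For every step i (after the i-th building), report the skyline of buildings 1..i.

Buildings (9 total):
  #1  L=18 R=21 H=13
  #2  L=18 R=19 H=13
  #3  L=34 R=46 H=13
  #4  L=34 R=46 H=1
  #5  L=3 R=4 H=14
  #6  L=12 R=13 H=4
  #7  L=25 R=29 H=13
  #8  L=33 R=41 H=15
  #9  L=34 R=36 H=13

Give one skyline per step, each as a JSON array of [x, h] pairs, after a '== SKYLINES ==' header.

== SKYLINES ==
[[18,13],[21,0]]
[[18,13],[21,0]]
[[18,13],[21,0],[34,13],[46,0]]
[[18,13],[21,0],[34,13],[46,0]]
[[3,14],[4,0],[18,13],[21,0],[34,13],[46,0]]
[[3,14],[4,0],[12,4],[13,0],[18,13],[21,0],[34,13],[46,0]]
[[3,14],[4,0],[12,4],[13,0],[18,13],[21,0],[25,13],[29,0],[34,13],[46,0]]
[[3,14],[4,0],[12,4],[13,0],[18,13],[21,0],[25,13],[29,0],[33,15],[41,13],[46,0]]
[[3,14],[4,0],[12,4],[13,0],[18,13],[21,0],[25,13],[29,0],[33,15],[41,13],[46,0]]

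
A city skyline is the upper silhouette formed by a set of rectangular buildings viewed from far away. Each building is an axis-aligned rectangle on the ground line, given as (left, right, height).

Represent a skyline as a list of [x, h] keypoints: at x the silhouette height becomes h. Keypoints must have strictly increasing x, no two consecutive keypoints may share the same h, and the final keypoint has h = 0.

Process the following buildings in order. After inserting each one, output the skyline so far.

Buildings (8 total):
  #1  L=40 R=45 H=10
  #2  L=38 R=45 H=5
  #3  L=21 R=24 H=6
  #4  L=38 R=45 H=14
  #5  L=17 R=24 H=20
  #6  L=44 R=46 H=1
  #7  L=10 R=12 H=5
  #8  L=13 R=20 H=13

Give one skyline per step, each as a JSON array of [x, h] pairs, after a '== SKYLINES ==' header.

== SKYLINES ==
[[40,10],[45,0]]
[[38,5],[40,10],[45,0]]
[[21,6],[24,0],[38,5],[40,10],[45,0]]
[[21,6],[24,0],[38,14],[45,0]]
[[17,20],[24,0],[38,14],[45,0]]
[[17,20],[24,0],[38,14],[45,1],[46,0]]
[[10,5],[12,0],[17,20],[24,0],[38,14],[45,1],[46,0]]
[[10,5],[12,0],[13,13],[17,20],[24,0],[38,14],[45,1],[46,0]]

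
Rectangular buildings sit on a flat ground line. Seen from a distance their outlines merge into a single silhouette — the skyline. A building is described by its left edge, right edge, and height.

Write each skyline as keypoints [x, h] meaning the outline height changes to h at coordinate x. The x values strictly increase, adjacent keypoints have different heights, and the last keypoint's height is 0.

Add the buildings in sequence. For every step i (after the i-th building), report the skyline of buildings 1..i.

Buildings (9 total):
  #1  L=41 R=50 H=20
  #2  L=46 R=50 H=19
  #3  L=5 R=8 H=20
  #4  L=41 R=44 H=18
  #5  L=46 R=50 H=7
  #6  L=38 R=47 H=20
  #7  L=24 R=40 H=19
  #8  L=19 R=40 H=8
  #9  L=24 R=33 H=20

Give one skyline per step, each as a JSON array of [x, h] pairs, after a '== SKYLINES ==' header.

== SKYLINES ==
[[41,20],[50,0]]
[[41,20],[50,0]]
[[5,20],[8,0],[41,20],[50,0]]
[[5,20],[8,0],[41,20],[50,0]]
[[5,20],[8,0],[41,20],[50,0]]
[[5,20],[8,0],[38,20],[50,0]]
[[5,20],[8,0],[24,19],[38,20],[50,0]]
[[5,20],[8,0],[19,8],[24,19],[38,20],[50,0]]
[[5,20],[8,0],[19,8],[24,20],[33,19],[38,20],[50,0]]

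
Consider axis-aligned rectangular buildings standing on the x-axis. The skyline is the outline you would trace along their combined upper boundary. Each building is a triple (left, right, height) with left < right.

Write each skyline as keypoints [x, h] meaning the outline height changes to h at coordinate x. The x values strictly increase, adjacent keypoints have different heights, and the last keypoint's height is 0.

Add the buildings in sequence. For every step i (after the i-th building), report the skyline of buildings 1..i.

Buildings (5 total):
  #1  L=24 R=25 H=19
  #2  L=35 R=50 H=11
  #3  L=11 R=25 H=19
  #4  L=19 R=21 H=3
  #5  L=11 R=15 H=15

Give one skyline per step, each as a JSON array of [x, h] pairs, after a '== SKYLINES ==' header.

== SKYLINES ==
[[24,19],[25,0]]
[[24,19],[25,0],[35,11],[50,0]]
[[11,19],[25,0],[35,11],[50,0]]
[[11,19],[25,0],[35,11],[50,0]]
[[11,19],[25,0],[35,11],[50,0]]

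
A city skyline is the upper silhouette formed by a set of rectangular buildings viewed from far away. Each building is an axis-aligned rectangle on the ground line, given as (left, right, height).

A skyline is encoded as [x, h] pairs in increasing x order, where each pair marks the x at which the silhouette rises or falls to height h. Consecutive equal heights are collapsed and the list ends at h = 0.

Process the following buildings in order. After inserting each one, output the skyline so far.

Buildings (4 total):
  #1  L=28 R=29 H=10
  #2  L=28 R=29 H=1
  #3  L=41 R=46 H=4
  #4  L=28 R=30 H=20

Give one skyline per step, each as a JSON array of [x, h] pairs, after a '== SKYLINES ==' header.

== SKYLINES ==
[[28,10],[29,0]]
[[28,10],[29,0]]
[[28,10],[29,0],[41,4],[46,0]]
[[28,20],[30,0],[41,4],[46,0]]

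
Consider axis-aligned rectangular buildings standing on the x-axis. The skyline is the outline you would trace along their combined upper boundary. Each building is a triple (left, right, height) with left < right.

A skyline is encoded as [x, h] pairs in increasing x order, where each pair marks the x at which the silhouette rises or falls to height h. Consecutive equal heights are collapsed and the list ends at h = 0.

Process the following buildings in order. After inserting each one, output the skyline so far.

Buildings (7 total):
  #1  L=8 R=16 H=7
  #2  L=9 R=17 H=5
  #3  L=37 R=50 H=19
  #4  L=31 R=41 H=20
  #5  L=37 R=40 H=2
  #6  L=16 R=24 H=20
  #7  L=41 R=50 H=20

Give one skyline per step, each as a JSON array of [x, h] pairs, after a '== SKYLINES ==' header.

== SKYLINES ==
[[8,7],[16,0]]
[[8,7],[16,5],[17,0]]
[[8,7],[16,5],[17,0],[37,19],[50,0]]
[[8,7],[16,5],[17,0],[31,20],[41,19],[50,0]]
[[8,7],[16,5],[17,0],[31,20],[41,19],[50,0]]
[[8,7],[16,20],[24,0],[31,20],[41,19],[50,0]]
[[8,7],[16,20],[24,0],[31,20],[50,0]]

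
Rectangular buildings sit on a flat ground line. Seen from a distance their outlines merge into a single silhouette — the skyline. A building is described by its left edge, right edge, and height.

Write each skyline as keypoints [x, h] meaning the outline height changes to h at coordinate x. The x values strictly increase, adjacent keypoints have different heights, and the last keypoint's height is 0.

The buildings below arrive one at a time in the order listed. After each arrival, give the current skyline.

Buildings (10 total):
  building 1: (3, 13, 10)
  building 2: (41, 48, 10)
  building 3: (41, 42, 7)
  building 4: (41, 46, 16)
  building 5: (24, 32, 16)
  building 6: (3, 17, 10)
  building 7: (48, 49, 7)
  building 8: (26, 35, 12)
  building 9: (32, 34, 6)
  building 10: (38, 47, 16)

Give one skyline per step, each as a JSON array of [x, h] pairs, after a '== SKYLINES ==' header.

== SKYLINES ==
[[3,10],[13,0]]
[[3,10],[13,0],[41,10],[48,0]]
[[3,10],[13,0],[41,10],[48,0]]
[[3,10],[13,0],[41,16],[46,10],[48,0]]
[[3,10],[13,0],[24,16],[32,0],[41,16],[46,10],[48,0]]
[[3,10],[17,0],[24,16],[32,0],[41,16],[46,10],[48,0]]
[[3,10],[17,0],[24,16],[32,0],[41,16],[46,10],[48,7],[49,0]]
[[3,10],[17,0],[24,16],[32,12],[35,0],[41,16],[46,10],[48,7],[49,0]]
[[3,10],[17,0],[24,16],[32,12],[35,0],[41,16],[46,10],[48,7],[49,0]]
[[3,10],[17,0],[24,16],[32,12],[35,0],[38,16],[47,10],[48,7],[49,0]]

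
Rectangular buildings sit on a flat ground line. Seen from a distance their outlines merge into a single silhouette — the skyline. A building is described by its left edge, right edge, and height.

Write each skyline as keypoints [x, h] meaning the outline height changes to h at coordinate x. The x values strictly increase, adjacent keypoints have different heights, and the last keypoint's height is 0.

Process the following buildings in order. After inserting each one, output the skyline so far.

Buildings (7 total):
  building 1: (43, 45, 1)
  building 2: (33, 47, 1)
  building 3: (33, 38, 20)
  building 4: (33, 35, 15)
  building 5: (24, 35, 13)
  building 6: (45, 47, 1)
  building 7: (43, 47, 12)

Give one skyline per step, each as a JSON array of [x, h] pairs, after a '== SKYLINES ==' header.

== SKYLINES ==
[[43,1],[45,0]]
[[33,1],[47,0]]
[[33,20],[38,1],[47,0]]
[[33,20],[38,1],[47,0]]
[[24,13],[33,20],[38,1],[47,0]]
[[24,13],[33,20],[38,1],[47,0]]
[[24,13],[33,20],[38,1],[43,12],[47,0]]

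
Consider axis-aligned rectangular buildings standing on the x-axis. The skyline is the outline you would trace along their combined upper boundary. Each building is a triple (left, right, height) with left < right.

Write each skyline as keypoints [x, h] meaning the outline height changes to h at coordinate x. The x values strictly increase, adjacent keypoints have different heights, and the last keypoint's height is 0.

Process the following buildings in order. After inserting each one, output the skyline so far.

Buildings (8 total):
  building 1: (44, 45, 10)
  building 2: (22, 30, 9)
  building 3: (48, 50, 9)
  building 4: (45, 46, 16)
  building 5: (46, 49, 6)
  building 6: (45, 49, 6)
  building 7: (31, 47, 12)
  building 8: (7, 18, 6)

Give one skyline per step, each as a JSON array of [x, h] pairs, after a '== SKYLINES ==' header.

== SKYLINES ==
[[44,10],[45,0]]
[[22,9],[30,0],[44,10],[45,0]]
[[22,9],[30,0],[44,10],[45,0],[48,9],[50,0]]
[[22,9],[30,0],[44,10],[45,16],[46,0],[48,9],[50,0]]
[[22,9],[30,0],[44,10],[45,16],[46,6],[48,9],[50,0]]
[[22,9],[30,0],[44,10],[45,16],[46,6],[48,9],[50,0]]
[[22,9],[30,0],[31,12],[45,16],[46,12],[47,6],[48,9],[50,0]]
[[7,6],[18,0],[22,9],[30,0],[31,12],[45,16],[46,12],[47,6],[48,9],[50,0]]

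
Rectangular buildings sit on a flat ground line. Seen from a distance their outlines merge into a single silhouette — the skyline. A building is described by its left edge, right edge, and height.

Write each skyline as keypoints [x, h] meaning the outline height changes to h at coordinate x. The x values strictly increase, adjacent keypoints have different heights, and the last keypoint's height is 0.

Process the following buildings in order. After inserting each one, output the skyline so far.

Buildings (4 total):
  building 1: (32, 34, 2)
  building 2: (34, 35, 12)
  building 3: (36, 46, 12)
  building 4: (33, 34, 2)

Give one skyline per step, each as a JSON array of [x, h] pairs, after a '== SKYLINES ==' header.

== SKYLINES ==
[[32,2],[34,0]]
[[32,2],[34,12],[35,0]]
[[32,2],[34,12],[35,0],[36,12],[46,0]]
[[32,2],[34,12],[35,0],[36,12],[46,0]]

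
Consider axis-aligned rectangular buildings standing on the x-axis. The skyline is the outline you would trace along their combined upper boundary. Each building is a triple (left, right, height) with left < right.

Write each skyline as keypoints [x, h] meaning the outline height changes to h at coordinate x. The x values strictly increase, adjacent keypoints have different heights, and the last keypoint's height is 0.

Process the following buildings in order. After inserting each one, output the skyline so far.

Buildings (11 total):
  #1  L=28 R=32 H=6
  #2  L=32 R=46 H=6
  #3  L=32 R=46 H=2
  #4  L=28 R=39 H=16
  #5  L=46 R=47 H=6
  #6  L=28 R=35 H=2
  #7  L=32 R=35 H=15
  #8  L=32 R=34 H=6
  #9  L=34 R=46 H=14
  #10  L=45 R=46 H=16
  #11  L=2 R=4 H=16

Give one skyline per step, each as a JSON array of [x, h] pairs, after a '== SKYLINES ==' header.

== SKYLINES ==
[[28,6],[32,0]]
[[28,6],[46,0]]
[[28,6],[46,0]]
[[28,16],[39,6],[46,0]]
[[28,16],[39,6],[47,0]]
[[28,16],[39,6],[47,0]]
[[28,16],[39,6],[47,0]]
[[28,16],[39,6],[47,0]]
[[28,16],[39,14],[46,6],[47,0]]
[[28,16],[39,14],[45,16],[46,6],[47,0]]
[[2,16],[4,0],[28,16],[39,14],[45,16],[46,6],[47,0]]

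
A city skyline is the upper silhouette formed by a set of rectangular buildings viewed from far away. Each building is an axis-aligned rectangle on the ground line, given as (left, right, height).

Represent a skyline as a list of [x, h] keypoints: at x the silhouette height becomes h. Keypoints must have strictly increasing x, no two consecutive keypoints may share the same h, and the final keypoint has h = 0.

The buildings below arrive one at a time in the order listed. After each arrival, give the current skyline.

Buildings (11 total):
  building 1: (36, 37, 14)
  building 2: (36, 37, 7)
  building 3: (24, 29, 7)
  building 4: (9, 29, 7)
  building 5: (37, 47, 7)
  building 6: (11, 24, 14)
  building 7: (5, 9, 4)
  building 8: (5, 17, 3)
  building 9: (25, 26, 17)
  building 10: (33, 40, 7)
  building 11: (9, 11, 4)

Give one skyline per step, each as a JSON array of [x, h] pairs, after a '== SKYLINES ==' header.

== SKYLINES ==
[[36,14],[37,0]]
[[36,14],[37,0]]
[[24,7],[29,0],[36,14],[37,0]]
[[9,7],[29,0],[36,14],[37,0]]
[[9,7],[29,0],[36,14],[37,7],[47,0]]
[[9,7],[11,14],[24,7],[29,0],[36,14],[37,7],[47,0]]
[[5,4],[9,7],[11,14],[24,7],[29,0],[36,14],[37,7],[47,0]]
[[5,4],[9,7],[11,14],[24,7],[29,0],[36,14],[37,7],[47,0]]
[[5,4],[9,7],[11,14],[24,7],[25,17],[26,7],[29,0],[36,14],[37,7],[47,0]]
[[5,4],[9,7],[11,14],[24,7],[25,17],[26,7],[29,0],[33,7],[36,14],[37,7],[47,0]]
[[5,4],[9,7],[11,14],[24,7],[25,17],[26,7],[29,0],[33,7],[36,14],[37,7],[47,0]]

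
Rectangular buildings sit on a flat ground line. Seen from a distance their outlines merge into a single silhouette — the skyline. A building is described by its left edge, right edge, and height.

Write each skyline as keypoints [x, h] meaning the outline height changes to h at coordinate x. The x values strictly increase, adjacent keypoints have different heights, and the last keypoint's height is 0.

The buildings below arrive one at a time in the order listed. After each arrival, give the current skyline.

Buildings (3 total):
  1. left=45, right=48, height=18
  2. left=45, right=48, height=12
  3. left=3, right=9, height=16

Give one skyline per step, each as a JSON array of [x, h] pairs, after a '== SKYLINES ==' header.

== SKYLINES ==
[[45,18],[48,0]]
[[45,18],[48,0]]
[[3,16],[9,0],[45,18],[48,0]]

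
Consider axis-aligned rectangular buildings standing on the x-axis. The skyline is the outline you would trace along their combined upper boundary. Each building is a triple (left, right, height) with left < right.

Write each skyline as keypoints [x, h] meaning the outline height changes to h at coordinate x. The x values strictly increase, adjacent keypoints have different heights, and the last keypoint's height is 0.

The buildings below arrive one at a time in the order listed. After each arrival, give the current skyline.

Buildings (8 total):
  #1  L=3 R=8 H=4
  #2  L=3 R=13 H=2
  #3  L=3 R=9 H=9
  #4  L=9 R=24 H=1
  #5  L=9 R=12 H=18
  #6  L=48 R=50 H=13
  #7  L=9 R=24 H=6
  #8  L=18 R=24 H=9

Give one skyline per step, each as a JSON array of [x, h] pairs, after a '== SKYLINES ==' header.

== SKYLINES ==
[[3,4],[8,0]]
[[3,4],[8,2],[13,0]]
[[3,9],[9,2],[13,0]]
[[3,9],[9,2],[13,1],[24,0]]
[[3,9],[9,18],[12,2],[13,1],[24,0]]
[[3,9],[9,18],[12,2],[13,1],[24,0],[48,13],[50,0]]
[[3,9],[9,18],[12,6],[24,0],[48,13],[50,0]]
[[3,9],[9,18],[12,6],[18,9],[24,0],[48,13],[50,0]]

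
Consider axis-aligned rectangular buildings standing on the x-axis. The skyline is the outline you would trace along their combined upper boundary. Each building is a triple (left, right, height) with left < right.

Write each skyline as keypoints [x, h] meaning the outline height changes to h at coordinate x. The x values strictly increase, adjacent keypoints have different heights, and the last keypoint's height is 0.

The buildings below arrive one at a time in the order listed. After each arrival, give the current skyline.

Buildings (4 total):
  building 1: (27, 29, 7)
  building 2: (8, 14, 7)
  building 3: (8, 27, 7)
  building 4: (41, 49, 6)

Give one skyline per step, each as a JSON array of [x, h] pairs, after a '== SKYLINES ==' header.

== SKYLINES ==
[[27,7],[29,0]]
[[8,7],[14,0],[27,7],[29,0]]
[[8,7],[29,0]]
[[8,7],[29,0],[41,6],[49,0]]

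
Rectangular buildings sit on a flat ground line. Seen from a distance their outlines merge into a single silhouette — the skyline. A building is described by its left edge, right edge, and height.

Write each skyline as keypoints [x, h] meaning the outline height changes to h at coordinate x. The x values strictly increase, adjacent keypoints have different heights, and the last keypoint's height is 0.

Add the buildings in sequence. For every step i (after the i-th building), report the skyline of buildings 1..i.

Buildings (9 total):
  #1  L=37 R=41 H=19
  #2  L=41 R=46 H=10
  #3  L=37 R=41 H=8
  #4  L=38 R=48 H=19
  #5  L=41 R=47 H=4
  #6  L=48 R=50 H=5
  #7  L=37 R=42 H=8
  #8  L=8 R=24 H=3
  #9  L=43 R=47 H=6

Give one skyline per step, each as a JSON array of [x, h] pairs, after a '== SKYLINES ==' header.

== SKYLINES ==
[[37,19],[41,0]]
[[37,19],[41,10],[46,0]]
[[37,19],[41,10],[46,0]]
[[37,19],[48,0]]
[[37,19],[48,0]]
[[37,19],[48,5],[50,0]]
[[37,19],[48,5],[50,0]]
[[8,3],[24,0],[37,19],[48,5],[50,0]]
[[8,3],[24,0],[37,19],[48,5],[50,0]]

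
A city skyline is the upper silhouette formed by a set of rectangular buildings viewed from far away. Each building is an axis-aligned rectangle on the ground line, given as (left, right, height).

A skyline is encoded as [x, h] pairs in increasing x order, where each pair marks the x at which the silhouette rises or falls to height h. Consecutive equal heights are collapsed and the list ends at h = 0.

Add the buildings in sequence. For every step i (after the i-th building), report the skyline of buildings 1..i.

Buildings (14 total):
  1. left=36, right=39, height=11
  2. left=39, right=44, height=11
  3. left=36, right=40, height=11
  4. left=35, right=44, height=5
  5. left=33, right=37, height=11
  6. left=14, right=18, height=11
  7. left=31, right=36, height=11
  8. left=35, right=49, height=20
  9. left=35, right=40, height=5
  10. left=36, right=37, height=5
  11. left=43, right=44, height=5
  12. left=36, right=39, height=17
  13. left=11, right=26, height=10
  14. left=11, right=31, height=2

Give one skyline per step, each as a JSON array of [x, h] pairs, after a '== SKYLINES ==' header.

== SKYLINES ==
[[36,11],[39,0]]
[[36,11],[44,0]]
[[36,11],[44,0]]
[[35,5],[36,11],[44,0]]
[[33,11],[44,0]]
[[14,11],[18,0],[33,11],[44,0]]
[[14,11],[18,0],[31,11],[44,0]]
[[14,11],[18,0],[31,11],[35,20],[49,0]]
[[14,11],[18,0],[31,11],[35,20],[49,0]]
[[14,11],[18,0],[31,11],[35,20],[49,0]]
[[14,11],[18,0],[31,11],[35,20],[49,0]]
[[14,11],[18,0],[31,11],[35,20],[49,0]]
[[11,10],[14,11],[18,10],[26,0],[31,11],[35,20],[49,0]]
[[11,10],[14,11],[18,10],[26,2],[31,11],[35,20],[49,0]]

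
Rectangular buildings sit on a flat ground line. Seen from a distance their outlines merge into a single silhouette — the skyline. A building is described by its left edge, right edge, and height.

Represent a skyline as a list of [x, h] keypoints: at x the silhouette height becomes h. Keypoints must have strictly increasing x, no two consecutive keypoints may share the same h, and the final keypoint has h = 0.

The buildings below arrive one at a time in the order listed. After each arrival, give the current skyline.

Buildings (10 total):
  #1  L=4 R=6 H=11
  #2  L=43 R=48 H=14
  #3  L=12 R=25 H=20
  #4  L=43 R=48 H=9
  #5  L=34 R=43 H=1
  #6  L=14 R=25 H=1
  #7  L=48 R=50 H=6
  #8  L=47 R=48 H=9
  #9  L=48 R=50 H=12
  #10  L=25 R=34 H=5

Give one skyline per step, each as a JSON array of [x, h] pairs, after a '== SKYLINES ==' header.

== SKYLINES ==
[[4,11],[6,0]]
[[4,11],[6,0],[43,14],[48,0]]
[[4,11],[6,0],[12,20],[25,0],[43,14],[48,0]]
[[4,11],[6,0],[12,20],[25,0],[43,14],[48,0]]
[[4,11],[6,0],[12,20],[25,0],[34,1],[43,14],[48,0]]
[[4,11],[6,0],[12,20],[25,0],[34,1],[43,14],[48,0]]
[[4,11],[6,0],[12,20],[25,0],[34,1],[43,14],[48,6],[50,0]]
[[4,11],[6,0],[12,20],[25,0],[34,1],[43,14],[48,6],[50,0]]
[[4,11],[6,0],[12,20],[25,0],[34,1],[43,14],[48,12],[50,0]]
[[4,11],[6,0],[12,20],[25,5],[34,1],[43,14],[48,12],[50,0]]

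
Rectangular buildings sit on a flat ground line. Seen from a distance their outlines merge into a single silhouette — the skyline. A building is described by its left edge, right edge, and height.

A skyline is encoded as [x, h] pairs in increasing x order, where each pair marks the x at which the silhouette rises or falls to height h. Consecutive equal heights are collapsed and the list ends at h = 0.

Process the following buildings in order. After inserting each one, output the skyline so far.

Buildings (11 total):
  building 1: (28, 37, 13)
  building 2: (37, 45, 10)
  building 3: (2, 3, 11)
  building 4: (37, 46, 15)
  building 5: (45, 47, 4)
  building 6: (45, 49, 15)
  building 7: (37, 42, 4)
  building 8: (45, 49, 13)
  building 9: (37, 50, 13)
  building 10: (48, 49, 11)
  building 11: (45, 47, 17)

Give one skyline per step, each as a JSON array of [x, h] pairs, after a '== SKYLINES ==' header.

== SKYLINES ==
[[28,13],[37,0]]
[[28,13],[37,10],[45,0]]
[[2,11],[3,0],[28,13],[37,10],[45,0]]
[[2,11],[3,0],[28,13],[37,15],[46,0]]
[[2,11],[3,0],[28,13],[37,15],[46,4],[47,0]]
[[2,11],[3,0],[28,13],[37,15],[49,0]]
[[2,11],[3,0],[28,13],[37,15],[49,0]]
[[2,11],[3,0],[28,13],[37,15],[49,0]]
[[2,11],[3,0],[28,13],[37,15],[49,13],[50,0]]
[[2,11],[3,0],[28,13],[37,15],[49,13],[50,0]]
[[2,11],[3,0],[28,13],[37,15],[45,17],[47,15],[49,13],[50,0]]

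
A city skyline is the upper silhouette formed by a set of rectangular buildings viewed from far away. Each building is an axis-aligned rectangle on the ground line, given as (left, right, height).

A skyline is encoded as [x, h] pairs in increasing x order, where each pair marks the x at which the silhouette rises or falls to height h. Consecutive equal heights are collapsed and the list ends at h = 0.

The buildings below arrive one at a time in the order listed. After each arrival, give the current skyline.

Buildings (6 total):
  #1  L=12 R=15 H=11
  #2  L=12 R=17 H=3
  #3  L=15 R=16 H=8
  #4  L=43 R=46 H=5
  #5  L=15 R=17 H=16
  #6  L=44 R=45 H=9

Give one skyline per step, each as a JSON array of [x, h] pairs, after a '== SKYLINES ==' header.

== SKYLINES ==
[[12,11],[15,0]]
[[12,11],[15,3],[17,0]]
[[12,11],[15,8],[16,3],[17,0]]
[[12,11],[15,8],[16,3],[17,0],[43,5],[46,0]]
[[12,11],[15,16],[17,0],[43,5],[46,0]]
[[12,11],[15,16],[17,0],[43,5],[44,9],[45,5],[46,0]]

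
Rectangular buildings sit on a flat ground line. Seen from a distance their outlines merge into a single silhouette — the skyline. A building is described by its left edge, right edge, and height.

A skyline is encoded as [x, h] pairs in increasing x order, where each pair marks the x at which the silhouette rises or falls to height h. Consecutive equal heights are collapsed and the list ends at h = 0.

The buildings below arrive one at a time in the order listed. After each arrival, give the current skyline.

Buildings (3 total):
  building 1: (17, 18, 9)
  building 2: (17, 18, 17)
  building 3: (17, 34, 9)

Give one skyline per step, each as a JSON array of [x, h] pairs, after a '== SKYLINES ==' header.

== SKYLINES ==
[[17,9],[18,0]]
[[17,17],[18,0]]
[[17,17],[18,9],[34,0]]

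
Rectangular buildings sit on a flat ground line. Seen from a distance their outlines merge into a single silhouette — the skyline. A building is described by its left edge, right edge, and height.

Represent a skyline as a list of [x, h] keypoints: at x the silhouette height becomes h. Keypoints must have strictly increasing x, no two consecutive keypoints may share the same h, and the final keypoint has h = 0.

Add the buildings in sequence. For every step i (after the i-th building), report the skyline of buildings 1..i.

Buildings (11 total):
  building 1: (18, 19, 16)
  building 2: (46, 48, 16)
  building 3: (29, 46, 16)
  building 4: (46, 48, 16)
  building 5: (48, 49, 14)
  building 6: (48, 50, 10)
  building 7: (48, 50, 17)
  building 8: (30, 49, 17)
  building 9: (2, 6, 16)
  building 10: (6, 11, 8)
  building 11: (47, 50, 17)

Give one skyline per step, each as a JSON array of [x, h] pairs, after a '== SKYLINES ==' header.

== SKYLINES ==
[[18,16],[19,0]]
[[18,16],[19,0],[46,16],[48,0]]
[[18,16],[19,0],[29,16],[48,0]]
[[18,16],[19,0],[29,16],[48,0]]
[[18,16],[19,0],[29,16],[48,14],[49,0]]
[[18,16],[19,0],[29,16],[48,14],[49,10],[50,0]]
[[18,16],[19,0],[29,16],[48,17],[50,0]]
[[18,16],[19,0],[29,16],[30,17],[50,0]]
[[2,16],[6,0],[18,16],[19,0],[29,16],[30,17],[50,0]]
[[2,16],[6,8],[11,0],[18,16],[19,0],[29,16],[30,17],[50,0]]
[[2,16],[6,8],[11,0],[18,16],[19,0],[29,16],[30,17],[50,0]]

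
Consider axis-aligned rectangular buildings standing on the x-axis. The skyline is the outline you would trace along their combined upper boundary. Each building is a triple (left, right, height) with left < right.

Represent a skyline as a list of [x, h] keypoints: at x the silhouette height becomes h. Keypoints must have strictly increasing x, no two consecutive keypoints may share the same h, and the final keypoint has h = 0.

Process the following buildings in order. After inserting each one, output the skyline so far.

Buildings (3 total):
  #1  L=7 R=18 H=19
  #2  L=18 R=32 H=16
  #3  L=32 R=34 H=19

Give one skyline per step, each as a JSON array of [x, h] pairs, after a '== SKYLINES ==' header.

== SKYLINES ==
[[7,19],[18,0]]
[[7,19],[18,16],[32,0]]
[[7,19],[18,16],[32,19],[34,0]]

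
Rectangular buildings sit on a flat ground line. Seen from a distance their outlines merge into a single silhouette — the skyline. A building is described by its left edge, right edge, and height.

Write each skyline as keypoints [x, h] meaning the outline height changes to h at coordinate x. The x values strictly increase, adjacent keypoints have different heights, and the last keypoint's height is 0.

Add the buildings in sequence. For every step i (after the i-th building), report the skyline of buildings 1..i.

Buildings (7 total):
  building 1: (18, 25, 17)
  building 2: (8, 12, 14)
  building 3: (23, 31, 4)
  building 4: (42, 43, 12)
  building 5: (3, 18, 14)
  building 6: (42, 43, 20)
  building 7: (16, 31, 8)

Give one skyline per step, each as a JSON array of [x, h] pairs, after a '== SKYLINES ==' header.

== SKYLINES ==
[[18,17],[25,0]]
[[8,14],[12,0],[18,17],[25,0]]
[[8,14],[12,0],[18,17],[25,4],[31,0]]
[[8,14],[12,0],[18,17],[25,4],[31,0],[42,12],[43,0]]
[[3,14],[18,17],[25,4],[31,0],[42,12],[43,0]]
[[3,14],[18,17],[25,4],[31,0],[42,20],[43,0]]
[[3,14],[18,17],[25,8],[31,0],[42,20],[43,0]]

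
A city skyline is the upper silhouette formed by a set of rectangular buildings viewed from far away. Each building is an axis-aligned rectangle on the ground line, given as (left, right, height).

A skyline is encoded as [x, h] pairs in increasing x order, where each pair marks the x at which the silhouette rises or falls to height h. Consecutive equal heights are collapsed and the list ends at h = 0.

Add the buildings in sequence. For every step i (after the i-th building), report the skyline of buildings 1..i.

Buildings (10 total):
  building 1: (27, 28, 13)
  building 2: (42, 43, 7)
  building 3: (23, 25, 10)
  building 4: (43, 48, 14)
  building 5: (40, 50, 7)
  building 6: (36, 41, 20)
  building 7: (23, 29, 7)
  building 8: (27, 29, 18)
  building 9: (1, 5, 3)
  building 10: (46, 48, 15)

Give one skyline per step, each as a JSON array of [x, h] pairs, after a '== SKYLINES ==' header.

== SKYLINES ==
[[27,13],[28,0]]
[[27,13],[28,0],[42,7],[43,0]]
[[23,10],[25,0],[27,13],[28,0],[42,7],[43,0]]
[[23,10],[25,0],[27,13],[28,0],[42,7],[43,14],[48,0]]
[[23,10],[25,0],[27,13],[28,0],[40,7],[43,14],[48,7],[50,0]]
[[23,10],[25,0],[27,13],[28,0],[36,20],[41,7],[43,14],[48,7],[50,0]]
[[23,10],[25,7],[27,13],[28,7],[29,0],[36,20],[41,7],[43,14],[48,7],[50,0]]
[[23,10],[25,7],[27,18],[29,0],[36,20],[41,7],[43,14],[48,7],[50,0]]
[[1,3],[5,0],[23,10],[25,7],[27,18],[29,0],[36,20],[41,7],[43,14],[48,7],[50,0]]
[[1,3],[5,0],[23,10],[25,7],[27,18],[29,0],[36,20],[41,7],[43,14],[46,15],[48,7],[50,0]]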